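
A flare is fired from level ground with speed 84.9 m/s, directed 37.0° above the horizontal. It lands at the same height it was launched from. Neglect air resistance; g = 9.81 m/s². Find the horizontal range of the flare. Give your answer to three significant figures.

706 m

Components: v_x = 84.9 cos 37.0° = 67.80 m/s, v_y = 84.9 sin 37.0° = 51.09 m/s.
Time of flight (same landing height): t = 2 v_y / g = 2 × 51.09 / 9.81 = 10.42 s.
Range: R = v_x · t = 67.80 × 10.42 = 706 m.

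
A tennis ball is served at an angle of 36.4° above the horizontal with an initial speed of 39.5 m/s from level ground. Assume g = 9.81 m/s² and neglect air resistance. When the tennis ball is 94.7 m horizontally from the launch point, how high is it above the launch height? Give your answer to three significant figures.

26.3 m

v_x = 39.5 cos 36.4° = 31.79 m/s, v_y0 = 39.5 sin 36.4° = 23.44 m/s.
Time to reach x = 94.7 m: t = x / v_x = 94.7 / 31.79 = 2.979 s.
y = v_y0 t − ½ g t² = 23.44×2.979 − 4.905×2.979² = 26.3 m.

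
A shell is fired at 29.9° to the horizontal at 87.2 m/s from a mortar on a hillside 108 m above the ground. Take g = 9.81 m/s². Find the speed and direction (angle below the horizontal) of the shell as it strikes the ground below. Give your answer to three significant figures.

98.6 m/s at 39.9° below the horizontal

v_x = 87.2 cos 29.9° = 75.59 m/s (constant).
|v_y| at impact = √((43.47)² + 2×9.81×108) = 63.31 m/s.
Speed = √(75.59² + 63.31²) = 98.6 m/s; angle = arctan(63.31/75.59) = 39.9° below horizontal.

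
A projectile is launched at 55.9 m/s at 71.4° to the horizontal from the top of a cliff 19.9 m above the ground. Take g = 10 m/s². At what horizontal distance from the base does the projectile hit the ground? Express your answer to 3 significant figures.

Components: v_x = 55.9 cos 71.4° = 17.83 m/s, v_y = 55.9 sin 71.4° = 52.98 m/s.
Vertical: 0 = 19.9 + 52.98 t − ½(10) t² ⇒ 5.000 t² − 52.98 t − 19.9 = 0.
t = [52.98 + √(2807 + 398.0)] / 10.00 = 10.96 s.
Horizontal: R = v_x · t = 17.83 × 10.96 = 195 m.

195 m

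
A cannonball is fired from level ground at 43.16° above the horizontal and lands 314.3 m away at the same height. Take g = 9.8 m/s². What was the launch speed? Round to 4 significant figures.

On level ground, R = v₀² sin(2θ) / g, so v₀ = √(R g / sin 2θ).
sin(2 × 43.16°) = 0.9979.
v₀ = √(314.3 × 9.8 / 0.9979) = √3086.6 = 55.56 m/s.

55.56 m/s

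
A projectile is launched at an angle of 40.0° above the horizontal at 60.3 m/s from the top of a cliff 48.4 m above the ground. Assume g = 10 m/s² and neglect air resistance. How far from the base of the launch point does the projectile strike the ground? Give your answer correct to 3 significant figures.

409 m

Components: v_x = 60.3 cos 40.0° = 46.19 m/s, v_y = 60.3 sin 40.0° = 38.76 m/s.
Vertical: 0 = 48.4 + 38.76 t − ½(10) t² ⇒ 5.000 t² − 38.76 t − 48.4 = 0.
t = [38.76 + √(1502 + 968.0)] / 10.00 = 8.846 s.
Horizontal: R = v_x · t = 46.19 × 8.846 = 409 m.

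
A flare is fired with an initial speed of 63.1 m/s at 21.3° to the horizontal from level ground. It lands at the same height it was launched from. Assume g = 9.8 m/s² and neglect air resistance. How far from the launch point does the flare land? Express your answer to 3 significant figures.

275 m

Components: v_x = 63.1 cos 21.3° = 58.79 m/s, v_y = 63.1 sin 21.3° = 22.92 m/s.
Time of flight (same landing height): t = 2 v_y / g = 2 × 22.92 / 9.8 = 4.678 s.
Range: R = v_x · t = 58.79 × 4.678 = 275 m.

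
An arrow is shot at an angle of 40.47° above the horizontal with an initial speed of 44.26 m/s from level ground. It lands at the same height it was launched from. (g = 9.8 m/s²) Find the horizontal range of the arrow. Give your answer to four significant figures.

For level ground, R = v₀² sin(2θ) / g.
sin(2 × 40.47°) = sin 80.940° = 0.9875.
R = (44.26)² × 0.9875 / 9.8 = 197.4 m.

197.4 m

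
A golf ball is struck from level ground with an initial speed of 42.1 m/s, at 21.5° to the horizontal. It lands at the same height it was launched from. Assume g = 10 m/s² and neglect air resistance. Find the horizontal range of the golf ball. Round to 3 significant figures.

121 m

For level ground, R = v₀² sin(2θ) / g.
sin(2 × 21.5°) = sin 43.00° = 0.6820.
R = (42.1)² × 0.6820 / 10 = 121 m.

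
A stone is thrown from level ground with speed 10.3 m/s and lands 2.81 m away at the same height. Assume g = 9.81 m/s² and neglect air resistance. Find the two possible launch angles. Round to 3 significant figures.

Level-ground range: R = v₀² sin(2θ)/g ⇒ sin 2θ = R g / v₀² = 2.81×9.81/10.3² = 0.2598.
2θ = arcsin(0.2598) = 15.06° or 180° − 15.06° = 164.94°.
So θ = 7.53° or θ = 82.5°.

7.53° and 82.5°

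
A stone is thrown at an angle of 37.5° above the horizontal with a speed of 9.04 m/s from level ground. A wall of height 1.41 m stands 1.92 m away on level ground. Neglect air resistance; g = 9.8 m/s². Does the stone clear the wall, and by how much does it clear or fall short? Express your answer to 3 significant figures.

No — it falls 0.288 m short of clearing the wall.

v_x = 9.04 cos 37.5° = 7.172 m/s; v_y0 = 9.04 sin 37.5° = 5.503 m/s.
Time to reach the wall: t = 1.92 / 7.172 = 0.2677 s.
Height at that point: y = 5.503×0.2677 − 4.900×0.2677² = 1.122 m.
That is 1.41 − 1.122 = 0.288 m below the top of the wall, so the stone does not clear it.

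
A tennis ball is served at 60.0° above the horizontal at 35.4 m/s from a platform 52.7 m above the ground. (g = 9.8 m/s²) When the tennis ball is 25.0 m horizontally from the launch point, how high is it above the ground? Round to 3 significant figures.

86.2 m

v_x = 35.4 cos 60.0° = 17.70 m/s, v_y0 = 35.4 sin 60.0° = 30.66 m/s.
Time to reach x = 25.0 m: t = x / v_x = 25.0 / 17.70 = 1.412 s.
y = 52.7 + v_y0 t − ½ g t² = 52.7 + 30.66×1.412 − 4.900×1.412² = 86.2 m.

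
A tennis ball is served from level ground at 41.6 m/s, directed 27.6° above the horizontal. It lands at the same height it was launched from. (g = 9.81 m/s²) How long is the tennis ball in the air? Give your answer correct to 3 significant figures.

3.93 s

Vertical component: v_y = 41.6 sin 27.6° = 19.27 m/s.
For a projectile landing at launch height, time of flight is t = 2 v_y / g = 2 × 19.27 / 9.81 = 3.93 s.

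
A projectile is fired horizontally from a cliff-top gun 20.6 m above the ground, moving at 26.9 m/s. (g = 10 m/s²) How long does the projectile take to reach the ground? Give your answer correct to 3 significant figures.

The horizontal speed doesn't affect the fall. With v_y0 = 0, h = ½ g t².
t = √(2 × 20.6 / 10) = √4.120 = 2.03 s.

2.03 s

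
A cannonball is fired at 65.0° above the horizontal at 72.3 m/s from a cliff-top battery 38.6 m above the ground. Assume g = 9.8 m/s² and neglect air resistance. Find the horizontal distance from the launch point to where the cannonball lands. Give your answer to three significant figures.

426 m

Components: v_x = 72.3 cos 65.0° = 30.56 m/s, v_y = 72.3 sin 65.0° = 65.53 m/s.
Vertical: 0 = 38.6 + 65.53 t − ½(9.8) t² ⇒ 4.900 t² − 65.53 t − 38.6 = 0.
t = [65.53 + √(4294 + 756.6)] / 9.800 = 13.94 s.
Horizontal: R = v_x · t = 30.56 × 13.94 = 426 m.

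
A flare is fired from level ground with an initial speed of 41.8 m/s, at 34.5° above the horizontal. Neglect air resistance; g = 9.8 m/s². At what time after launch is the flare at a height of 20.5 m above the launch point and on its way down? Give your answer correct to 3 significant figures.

v_y0 = 41.8 sin 34.5° = 23.68 m/s.
Set y = v_y0 t − ½ g t² = 20.5: 4.900 t² − 23.68 t + 20.5 = 0.
t = [23.68 ± √(560.7 − 401.8)] / 9.8 = (23.68 ± 12.61) / 9.8, giving t = 1.13 s or t = 3.70 s.
On the way down corresponds to the larger root: t = 3.70 s.

3.70 s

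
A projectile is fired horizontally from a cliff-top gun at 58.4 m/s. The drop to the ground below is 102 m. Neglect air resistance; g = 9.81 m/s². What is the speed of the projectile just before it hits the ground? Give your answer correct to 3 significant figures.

Fall time: t = √(2 × 102 / 9.81) = 4.560 s.
At impact: v_x = 58.4 m/s (unchanged), v_y = g t = 9.81 × 4.560 = 44.73 m/s.
Speed = √(v_x² + v_y²) = √(3411 + 2001) = 73.6 m/s.

73.6 m/s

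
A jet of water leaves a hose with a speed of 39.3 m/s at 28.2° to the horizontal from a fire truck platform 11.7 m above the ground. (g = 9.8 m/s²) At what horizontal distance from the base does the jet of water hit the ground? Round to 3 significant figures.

Components: v_x = 39.3 cos 28.2° = 34.64 m/s, v_y = 39.3 sin 28.2° = 18.57 m/s.
Vertical: 0 = 11.7 + 18.57 t − ½(9.8) t² ⇒ 4.900 t² − 18.57 t − 11.7 = 0.
t = [18.57 + √(344.8 + 229.3)] / 9.800 = 4.340 s.
Horizontal: R = v_x · t = 34.64 × 4.340 = 150 m.

150 m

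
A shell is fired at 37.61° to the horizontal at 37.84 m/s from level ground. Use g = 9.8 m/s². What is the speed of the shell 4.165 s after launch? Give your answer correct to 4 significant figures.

34.82 m/s

v_x = 37.84 cos 37.61° = 29.976 m/s (constant).
v_y(t) = 37.84 sin 37.61° − g t = 23.093 − 9.8 × 4.165 = -17.724 m/s.
Speed = √(v_x² + v_y²) = √(898.56 + 314.14) = 34.82 m/s.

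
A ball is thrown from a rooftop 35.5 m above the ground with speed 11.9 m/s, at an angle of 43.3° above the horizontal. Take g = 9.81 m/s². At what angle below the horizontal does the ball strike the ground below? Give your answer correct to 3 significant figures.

v_x = 11.9 cos 43.3° = 8.660 m/s.
At impact |v_y| = √(v_y0² + 2 g h) = √(8.161² + 2×9.81×35.5) = 27.62 m/s.
Angle below horizontal = arctan(|v_y| / v_x) = arctan(27.62 / 8.660) = 72.6°.

72.6°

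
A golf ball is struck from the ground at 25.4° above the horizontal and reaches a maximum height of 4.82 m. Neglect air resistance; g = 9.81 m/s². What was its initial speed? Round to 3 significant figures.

At maximum height v_y = 0, so (v₀ sin θ)² = 2 g H.
v₀ sin 25.4° = √(2 × 9.81 × 4.82) = 9.725 m/s.
v₀ = 9.725 / sin 25.4° = 9.725 / 0.4289 = 22.7 m/s.

22.7 m/s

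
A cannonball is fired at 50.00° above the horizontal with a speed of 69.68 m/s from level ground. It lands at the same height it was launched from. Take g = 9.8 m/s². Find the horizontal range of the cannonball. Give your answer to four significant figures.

487.9 m

Components: v_x = 69.68 cos 50.00° = 44.789 m/s, v_y = 69.68 sin 50.00° = 53.378 m/s.
Time of flight (same landing height): t = 2 v_y / g = 2 × 53.378 / 9.8 = 10.893 s.
Range: R = v_x · t = 44.789 × 10.893 = 487.9 m.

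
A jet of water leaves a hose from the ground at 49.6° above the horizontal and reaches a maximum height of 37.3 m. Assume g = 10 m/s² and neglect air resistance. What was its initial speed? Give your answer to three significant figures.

At maximum height v_y = 0, so (v₀ sin θ)² = 2 g H.
v₀ sin 49.6° = √(2 × 10 × 37.3) = 27.31 m/s.
v₀ = 27.31 / sin 49.6° = 27.31 / 0.7615 = 35.9 m/s.

35.9 m/s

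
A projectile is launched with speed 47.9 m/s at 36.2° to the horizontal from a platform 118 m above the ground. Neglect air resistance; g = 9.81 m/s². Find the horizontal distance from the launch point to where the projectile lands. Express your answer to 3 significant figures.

Components: v_x = 47.9 cos 36.2° = 38.65 m/s, v_y = 47.9 sin 36.2° = 28.29 m/s.
Vertical: 0 = 118 + 28.29 t − ½(9.81) t² ⇒ 4.905 t² − 28.29 t − 118 = 0.
t = [28.29 + √(800.3 + 2315)] / 9.810 = 8.573 s.
Horizontal: R = v_x · t = 38.65 × 8.573 = 331 m.

331 m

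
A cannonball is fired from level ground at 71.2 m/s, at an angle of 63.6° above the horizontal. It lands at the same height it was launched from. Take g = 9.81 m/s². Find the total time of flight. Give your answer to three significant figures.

13.0 s

Vertical component: v_y = 71.2 sin 63.6° = 63.77 m/s.
For a projectile landing at launch height, time of flight is t = 2 v_y / g = 2 × 63.77 / 9.81 = 13.0 s.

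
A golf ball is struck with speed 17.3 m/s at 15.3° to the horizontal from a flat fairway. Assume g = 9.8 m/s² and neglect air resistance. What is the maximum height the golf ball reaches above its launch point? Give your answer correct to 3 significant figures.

Vertical component of launch velocity: v_y = 17.3 sin 15.3° = 4.565 m/s.
At the highest point the vertical velocity is zero, so v_y² = 2 g h_max.
h_max = (4.565)² / (2 × 9.8) = 20.84 / 19.60 = 1.06 m.

1.06 m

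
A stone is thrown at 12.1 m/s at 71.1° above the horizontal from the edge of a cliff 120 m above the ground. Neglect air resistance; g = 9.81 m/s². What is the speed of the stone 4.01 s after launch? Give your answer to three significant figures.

28.2 m/s

v_x = 12.1 cos 71.1° = 3.919 m/s (constant).
v_y(t) = 12.1 sin 71.1° − g t = 11.45 − 9.81 × 4.01 = -27.89 m/s.
Speed = √(v_x² + v_y²) = √(15.36 + 777.9) = 28.2 m/s.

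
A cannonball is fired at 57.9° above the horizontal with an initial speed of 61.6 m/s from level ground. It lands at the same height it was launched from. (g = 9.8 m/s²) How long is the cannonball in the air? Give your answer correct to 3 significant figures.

10.6 s

Vertical component: v_y = 61.6 sin 57.9° = 52.18 m/s.
For a projectile landing at launch height, time of flight is t = 2 v_y / g = 2 × 52.18 / 9.8 = 10.6 s.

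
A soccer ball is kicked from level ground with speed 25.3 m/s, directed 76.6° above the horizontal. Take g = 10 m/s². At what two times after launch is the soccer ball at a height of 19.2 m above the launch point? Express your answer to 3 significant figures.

0.972 s and 3.95 s

v_y0 = 25.3 sin 76.6° = 24.61 m/s.
Set y = v_y0 t − ½ g t² = 19.2: 5.000 t² − 24.61 t + 19.2 = 0.
t = [24.61 ± √(605.7 − 384.0)] / 10 = (24.61 ± 14.89) / 10, giving t = 0.972 s or t = 3.95 s.
So the soccer ball is at 19.2 m at t = 0.972 s (rising) and t = 3.95 s (falling).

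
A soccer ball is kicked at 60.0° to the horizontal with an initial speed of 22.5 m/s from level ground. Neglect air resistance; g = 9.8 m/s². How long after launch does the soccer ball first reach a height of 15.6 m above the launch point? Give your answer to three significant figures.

v_y0 = 22.5 sin 60.0° = 19.49 m/s.
Set y = v_y0 t − ½ g t² = 15.6: 4.900 t² − 19.49 t + 15.6 = 0.
t = [19.49 ± √(379.9 − 305.8)] / 9.8 = (19.49 ± 8.608) / 9.8, giving t = 1.11 s or t = 2.87 s.
The soccer ball is on the way up at the first time, so t = 1.11 s.

1.11 s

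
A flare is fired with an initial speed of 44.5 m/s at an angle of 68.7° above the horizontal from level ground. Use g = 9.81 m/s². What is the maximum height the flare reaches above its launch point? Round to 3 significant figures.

Vertical component of launch velocity: v_y = 44.5 sin 68.7° = 41.46 m/s.
At the highest point the vertical velocity is zero, so v_y² = 2 g h_max.
h_max = (41.46)² / (2 × 9.81) = 1719 / 19.62 = 87.6 m.

87.6 m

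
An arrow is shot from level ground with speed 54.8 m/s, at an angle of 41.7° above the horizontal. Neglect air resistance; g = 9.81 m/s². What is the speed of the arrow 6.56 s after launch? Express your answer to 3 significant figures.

v_x = 54.8 cos 41.7° = 40.92 m/s (constant).
v_y(t) = 54.8 sin 41.7° − g t = 36.45 − 9.81 × 6.56 = -27.90 m/s.
Speed = √(v_x² + v_y²) = √(1674 + 778.4) = 49.5 m/s.

49.5 m/s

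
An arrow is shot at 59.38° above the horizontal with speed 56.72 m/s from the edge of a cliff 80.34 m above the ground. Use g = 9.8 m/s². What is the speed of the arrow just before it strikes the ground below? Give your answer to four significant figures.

69.22 m/s

v_x = 56.72 cos 59.38° = 28.890 m/s is unchanged throughout.
For the vertical component, v_y² = v_y0² + 2 g h = (48.811)² + 2×9.8×80.34 = 3957.2, so |v_y| = 62.906 m/s.
Impact speed = √(v_x² + v_y²) = √(834.63 + 3957.2) = 69.22 m/s.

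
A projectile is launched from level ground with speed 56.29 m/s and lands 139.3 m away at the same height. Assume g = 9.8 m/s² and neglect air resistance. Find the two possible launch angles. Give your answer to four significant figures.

Level-ground range: R = v₀² sin(2θ)/g ⇒ sin 2θ = R g / v₀² = 139.3×9.8/56.29² = 0.4308.
2θ = arcsin(0.4308) = 25.518° or 180° − 25.518° = 154.482°.
So θ = 12.76° or θ = 77.24°.

12.76° and 77.24°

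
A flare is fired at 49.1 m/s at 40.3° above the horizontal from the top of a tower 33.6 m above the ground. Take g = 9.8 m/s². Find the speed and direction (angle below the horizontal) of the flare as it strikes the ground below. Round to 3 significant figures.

55.4 m/s at 47.5° below the horizontal

v_x = 49.1 cos 40.3° = 37.45 m/s (constant).
|v_y| at impact = √((31.76)² + 2×9.8×33.6) = 40.83 m/s.
Speed = √(37.45² + 40.83²) = 55.4 m/s; angle = arctan(40.83/37.45) = 47.5° below horizontal.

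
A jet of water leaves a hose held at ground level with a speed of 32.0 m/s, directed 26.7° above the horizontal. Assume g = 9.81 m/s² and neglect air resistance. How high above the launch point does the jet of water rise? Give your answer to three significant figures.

10.5 m

Vertical component of launch velocity: v_y = 32.0 sin 26.7° = 14.38 m/s.
At the highest point the vertical velocity is zero, so v_y² = 2 g h_max.
h_max = (14.38)² / (2 × 9.81) = 206.8 / 19.62 = 10.5 m.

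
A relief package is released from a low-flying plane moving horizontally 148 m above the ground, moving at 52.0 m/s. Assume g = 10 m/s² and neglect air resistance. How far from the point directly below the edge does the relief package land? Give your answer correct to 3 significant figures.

283 m

Initial vertical velocity is zero, so the fall time comes from h = ½ g t²: t = √(2 × 148 / 10) = 5.441 s.
Horizontal motion is uniform at 52.0 m/s, so x = 52.0 × 5.441 = 283 m.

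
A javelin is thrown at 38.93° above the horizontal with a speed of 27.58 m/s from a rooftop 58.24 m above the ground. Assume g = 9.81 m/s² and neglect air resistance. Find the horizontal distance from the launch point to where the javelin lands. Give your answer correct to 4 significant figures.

Components: v_x = 27.58 cos 38.93° = 21.455 m/s, v_y = 27.58 sin 38.93° = 17.330 m/s.
Vertical: 0 = 58.24 + 17.330 t − ½(9.81) t² ⇒ 4.905 t² − 17.330 t − 58.24 = 0.
t = [17.330 + √(300.33 + 1142.7)] / 9.810 = 5.6389 s.
Horizontal: R = v_x · t = 21.455 × 5.6389 = 121.0 m.

121.0 m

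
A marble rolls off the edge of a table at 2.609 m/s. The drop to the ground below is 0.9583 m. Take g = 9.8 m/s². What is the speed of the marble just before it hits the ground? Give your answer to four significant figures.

Fall time: t = √(2 × 0.9583 / 9.8) = 0.44223 s.
At impact: v_x = 2.609 m/s (unchanged), v_y = g t = 9.8 × 0.44223 = 4.3339 m/s.
Speed = √(v_x² + v_y²) = √(6.8069 + 18.783) = 5.059 m/s.

5.059 m/s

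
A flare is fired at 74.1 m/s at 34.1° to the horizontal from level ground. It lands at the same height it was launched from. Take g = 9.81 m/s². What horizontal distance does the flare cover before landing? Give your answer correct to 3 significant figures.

520 m

Components: v_x = 74.1 cos 34.1° = 61.36 m/s, v_y = 74.1 sin 34.1° = 41.54 m/s.
Time of flight (same landing height): t = 2 v_y / g = 2 × 41.54 / 9.81 = 8.469 s.
Range: R = v_x · t = 61.36 × 8.469 = 520 m.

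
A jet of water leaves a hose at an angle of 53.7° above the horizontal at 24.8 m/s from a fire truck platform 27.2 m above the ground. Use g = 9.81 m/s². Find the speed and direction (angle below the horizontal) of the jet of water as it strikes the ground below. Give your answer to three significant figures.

v_x = 24.8 cos 53.7° = 14.68 m/s (constant).
|v_y| at impact = √((19.99)² + 2×9.81×27.2) = 30.55 m/s.
Speed = √(14.68² + 30.55²) = 33.9 m/s; angle = arctan(30.55/14.68) = 64.3° below horizontal.

33.9 m/s at 64.3° below the horizontal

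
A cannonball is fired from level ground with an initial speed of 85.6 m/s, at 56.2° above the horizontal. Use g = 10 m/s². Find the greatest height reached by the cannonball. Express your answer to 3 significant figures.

Vertical component of launch velocity: v_y = 85.6 sin 56.2° = 71.13 m/s.
At the highest point the vertical velocity is zero, so v_y² = 2 g h_max.
h_max = (71.13)² / (2 × 10) = 5059 / 20.00 = 253 m.

253 m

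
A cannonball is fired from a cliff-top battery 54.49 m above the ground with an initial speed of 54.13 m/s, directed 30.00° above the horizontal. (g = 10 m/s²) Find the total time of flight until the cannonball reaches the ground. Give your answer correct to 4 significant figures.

6.975 s

Vertical component: v_y = 54.13 sin 30.00° = 27.065 m/s.
Taking up as positive with launch at y = 54.49 m, landing at y = 0: 0 = 54.49 + 27.065 t − ½(10) t².
Solving 5.000 t² − 27.065 t − 54.49 = 0 gives t = [27.065 + √(27.065² + 4·5.000·54.49)] / 10.00 = 6.975 s.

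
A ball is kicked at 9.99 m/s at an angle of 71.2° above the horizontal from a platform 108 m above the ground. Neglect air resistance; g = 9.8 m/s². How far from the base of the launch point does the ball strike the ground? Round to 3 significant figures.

Components: v_x = 9.99 cos 71.2° = 3.219 m/s, v_y = 9.99 sin 71.2° = 9.457 m/s.
Vertical: 0 = 108 + 9.457 t − ½(9.8) t² ⇒ 4.900 t² − 9.457 t − 108 = 0.
t = [9.457 + √(89.43 + 2117)] / 9.800 = 5.758 s.
Horizontal: R = v_x · t = 3.219 × 5.758 = 18.5 m.

18.5 m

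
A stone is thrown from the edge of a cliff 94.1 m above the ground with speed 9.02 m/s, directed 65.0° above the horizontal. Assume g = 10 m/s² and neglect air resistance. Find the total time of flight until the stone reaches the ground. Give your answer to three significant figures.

Vertical component: v_y = 9.02 sin 65.0° = 8.175 m/s.
Taking up as positive with launch at y = 94.1 m, landing at y = 0: 0 = 94.1 + 8.175 t − ½(10) t².
Solving 5.000 t² − 8.175 t − 94.1 = 0 gives t = [8.175 + √(8.175² + 4·5.000·94.1)] / 10.00 = 5.23 s.

5.23 s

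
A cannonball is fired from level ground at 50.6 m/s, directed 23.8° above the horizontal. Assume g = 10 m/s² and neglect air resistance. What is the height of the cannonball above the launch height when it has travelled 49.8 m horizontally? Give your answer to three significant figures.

v_x = 50.6 cos 23.8° = 46.30 m/s, v_y0 = 50.6 sin 23.8° = 20.42 m/s.
Time to reach x = 49.8 m: t = x / v_x = 49.8 / 46.30 = 1.076 s.
y = v_y0 t − ½ g t² = 20.42×1.076 − 5.000×1.076² = 16.2 m.

16.2 m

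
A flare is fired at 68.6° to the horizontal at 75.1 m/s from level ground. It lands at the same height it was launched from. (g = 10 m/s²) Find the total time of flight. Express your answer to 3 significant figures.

Vertical component: v_y = 75.1 sin 68.6° = 69.92 m/s.
For a projectile landing at launch height, time of flight is t = 2 v_y / g = 2 × 69.92 / 10 = 14.0 s.

14.0 s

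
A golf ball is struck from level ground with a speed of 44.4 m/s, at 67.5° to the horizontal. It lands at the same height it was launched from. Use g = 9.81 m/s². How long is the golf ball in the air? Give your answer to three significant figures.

Vertical component: v_y = 44.4 sin 67.5° = 41.02 m/s.
For a projectile landing at launch height, time of flight is t = 2 v_y / g = 2 × 41.02 / 9.81 = 8.36 s.

8.36 s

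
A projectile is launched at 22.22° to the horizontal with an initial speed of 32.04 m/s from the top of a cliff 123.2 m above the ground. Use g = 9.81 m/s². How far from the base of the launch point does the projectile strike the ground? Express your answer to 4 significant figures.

Components: v_x = 32.04 cos 22.22° = 29.661 m/s, v_y = 32.04 sin 22.22° = 12.116 m/s.
Vertical: 0 = 123.2 + 12.116 t − ½(9.81) t² ⇒ 4.905 t² − 12.116 t − 123.2 = 0.
t = [12.116 + √(146.80 + 2417.2)] / 9.810 = 6.3967 s.
Horizontal: R = v_x · t = 29.661 × 6.3967 = 189.7 m.

189.7 m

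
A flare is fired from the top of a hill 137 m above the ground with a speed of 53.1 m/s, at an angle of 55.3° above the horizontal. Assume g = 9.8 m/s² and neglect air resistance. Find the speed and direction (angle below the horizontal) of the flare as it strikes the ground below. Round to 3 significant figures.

v_x = 53.1 cos 55.3° = 30.23 m/s (constant).
|v_y| at impact = √((43.66)² + 2×9.8×137) = 67.76 m/s.
Speed = √(30.23² + 67.76²) = 74.2 m/s; angle = arctan(67.76/30.23) = 66.0° below horizontal.

74.2 m/s at 66.0° below the horizontal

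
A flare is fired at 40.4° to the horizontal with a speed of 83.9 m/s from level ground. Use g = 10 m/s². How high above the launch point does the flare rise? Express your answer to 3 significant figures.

Vertical component of launch velocity: v_y = 83.9 sin 40.4° = 54.38 m/s.
At the highest point the vertical velocity is zero, so v_y² = 2 g h_max.
h_max = (54.38)² / (2 × 10) = 2957 / 20.00 = 148 m.

148 m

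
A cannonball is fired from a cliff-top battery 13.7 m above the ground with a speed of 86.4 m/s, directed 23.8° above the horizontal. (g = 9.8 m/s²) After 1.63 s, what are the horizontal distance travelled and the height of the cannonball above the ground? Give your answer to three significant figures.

v_x = 86.4 cos 23.8° = 79.05 m/s; v_y0 = 86.4 sin 23.8° = 34.87 m/s.
x = v_x t = 79.05 × 1.63 = 129 m.
y = 13.7 + v_y0 t − ½ g t² = 57.5 m.

x = 129 m, y = 57.5 m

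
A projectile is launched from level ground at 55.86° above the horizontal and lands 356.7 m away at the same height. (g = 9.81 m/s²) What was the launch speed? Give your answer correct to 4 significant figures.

61.37 m/s

On level ground, R = v₀² sin(2θ) / g, so v₀ = √(R g / sin 2θ).
sin(2 × 55.86°) = 0.9290.
v₀ = √(356.7 × 9.81 / 0.9290) = √3766.7 = 61.37 m/s.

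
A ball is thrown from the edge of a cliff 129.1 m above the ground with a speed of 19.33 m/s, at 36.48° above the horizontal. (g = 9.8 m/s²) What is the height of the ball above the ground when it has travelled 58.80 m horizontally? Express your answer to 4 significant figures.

102.4 m

v_x = 19.33 cos 36.48° = 15.543 m/s, v_y0 = 19.33 sin 36.48° = 11.492 m/s.
Time to reach x = 58.80 m: t = x / v_x = 58.80 / 15.543 = 3.7831 s.
y = 129.1 + v_y0 t − ½ g t² = 129.1 + 11.492×3.7831 − 4.900×3.7831² = 102.4 m.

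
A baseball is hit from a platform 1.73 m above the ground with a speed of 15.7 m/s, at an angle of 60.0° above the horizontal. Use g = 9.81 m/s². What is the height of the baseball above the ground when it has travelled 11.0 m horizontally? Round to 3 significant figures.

11.2 m

v_x = 15.7 cos 60.0° = 7.850 m/s, v_y0 = 15.7 sin 60.0° = 13.60 m/s.
Time to reach x = 11.0 m: t = x / v_x = 11.0 / 7.850 = 1.401 s.
y = 1.73 + v_y0 t − ½ g t² = 1.73 + 13.60×1.401 − 4.905×1.401² = 11.2 m.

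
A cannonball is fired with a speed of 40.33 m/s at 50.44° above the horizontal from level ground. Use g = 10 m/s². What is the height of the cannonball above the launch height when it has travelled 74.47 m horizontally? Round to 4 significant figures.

48.12 m

v_x = 40.33 cos 50.44° = 25.686 m/s, v_y0 = 40.33 sin 50.44° = 31.093 m/s.
Time to reach x = 74.47 m: t = x / v_x = 74.47 / 25.686 = 2.8992 s.
y = v_y0 t − ½ g t² = 31.093×2.8992 − 5.000×2.8992² = 48.12 m.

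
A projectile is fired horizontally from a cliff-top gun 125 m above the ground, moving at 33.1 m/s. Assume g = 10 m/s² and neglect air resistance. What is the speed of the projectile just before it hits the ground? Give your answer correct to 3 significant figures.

Fall time: t = √(2 × 125 / 10) = 5.000 s.
At impact: v_x = 33.1 m/s (unchanged), v_y = g t = 10 × 5.000 = 50.00 m/s.
Speed = √(v_x² + v_y²) = √(1096 + 2500) = 60.0 m/s.

60.0 m/s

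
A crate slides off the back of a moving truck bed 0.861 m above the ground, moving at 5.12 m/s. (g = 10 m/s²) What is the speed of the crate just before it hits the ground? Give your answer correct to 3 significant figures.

6.59 m/s

Fall time: t = √(2 × 0.861 / 10) = 0.4150 s.
At impact: v_x = 5.12 m/s (unchanged), v_y = g t = 10 × 0.4150 = 4.150 m/s.
Speed = √(v_x² + v_y²) = √(26.21 + 17.22) = 6.59 m/s.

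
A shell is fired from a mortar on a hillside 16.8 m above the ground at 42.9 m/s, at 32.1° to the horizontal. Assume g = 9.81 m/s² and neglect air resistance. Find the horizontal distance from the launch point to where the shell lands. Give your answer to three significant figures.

Components: v_x = 42.9 cos 32.1° = 36.34 m/s, v_y = 42.9 sin 32.1° = 22.80 m/s.
Vertical: 0 = 16.8 + 22.80 t − ½(9.81) t² ⇒ 4.905 t² − 22.80 t − 16.8 = 0.
t = [22.80 + √(519.8 + 329.6)] / 9.810 = 5.295 s.
Horizontal: R = v_x · t = 36.34 × 5.295 = 192 m.

192 m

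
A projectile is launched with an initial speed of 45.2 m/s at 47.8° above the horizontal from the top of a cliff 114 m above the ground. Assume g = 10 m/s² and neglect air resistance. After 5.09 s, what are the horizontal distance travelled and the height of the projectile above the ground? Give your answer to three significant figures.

v_x = 45.2 cos 47.8° = 30.36 m/s; v_y0 = 45.2 sin 47.8° = 33.48 m/s.
x = v_x t = 30.36 × 5.09 = 155 m.
y = 114 + v_y0 t − ½ g t² = 155 m.

x = 155 m, y = 155 m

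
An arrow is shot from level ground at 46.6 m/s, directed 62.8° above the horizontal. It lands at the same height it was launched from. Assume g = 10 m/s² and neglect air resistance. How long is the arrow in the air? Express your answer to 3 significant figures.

Vertical component: v_y = 46.6 sin 62.8° = 41.45 m/s.
For a projectile landing at launch height, time of flight is t = 2 v_y / g = 2 × 41.45 / 10 = 8.29 s.

8.29 s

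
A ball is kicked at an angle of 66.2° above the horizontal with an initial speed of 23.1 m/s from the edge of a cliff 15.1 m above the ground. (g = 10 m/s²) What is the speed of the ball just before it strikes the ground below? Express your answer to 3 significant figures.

28.9 m/s

v_x = 23.1 cos 66.2° = 9.322 m/s is unchanged throughout.
For the vertical component, v_y² = v_y0² + 2 g h = (21.14)² + 2×10×15.1 = 748.9, so |v_y| = 27.37 m/s.
Impact speed = √(v_x² + v_y²) = √(86.90 + 748.9) = 28.9 m/s.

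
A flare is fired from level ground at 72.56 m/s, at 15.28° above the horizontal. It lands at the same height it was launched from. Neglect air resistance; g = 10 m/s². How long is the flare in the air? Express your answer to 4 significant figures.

Vertical component: v_y = 72.56 sin 15.28° = 19.122 m/s.
For a projectile landing at launch height, time of flight is t = 2 v_y / g = 2 × 19.122 / 10 = 3.824 s.

3.824 s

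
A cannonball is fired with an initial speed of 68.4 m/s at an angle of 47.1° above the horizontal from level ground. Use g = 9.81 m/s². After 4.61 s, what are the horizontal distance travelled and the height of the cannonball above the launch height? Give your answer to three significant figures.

x = 215 m, y = 127 m

v_x = 68.4 cos 47.1° = 46.56 m/s; v_y0 = 68.4 sin 47.1° = 50.11 m/s.
x = v_x t = 46.56 × 4.61 = 215 m.
y = v_y0 t − ½ g t² = 50.11×4.61 − 4.905×4.61² = 127 m.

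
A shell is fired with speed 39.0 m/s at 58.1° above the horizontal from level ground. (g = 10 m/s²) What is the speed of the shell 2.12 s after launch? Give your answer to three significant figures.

23.8 m/s

v_x = 39.0 cos 58.1° = 20.61 m/s (constant).
v_y(t) = 39.0 sin 58.1° − g t = 33.11 − 10 × 2.12 = 11.91 m/s.
Speed = √(v_x² + v_y²) = √(424.8 + 141.8) = 23.8 m/s.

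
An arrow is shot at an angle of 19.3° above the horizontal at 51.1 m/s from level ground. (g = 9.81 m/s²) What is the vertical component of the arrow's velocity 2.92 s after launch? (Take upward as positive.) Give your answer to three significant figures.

-11.8 m/s

Initial vertical component: v_y0 = 51.1 sin 19.3° = 16.89 m/s.
v_y(t) = v_y0 − g t = 16.89 − 9.81 × 2.92 = -11.8 m/s.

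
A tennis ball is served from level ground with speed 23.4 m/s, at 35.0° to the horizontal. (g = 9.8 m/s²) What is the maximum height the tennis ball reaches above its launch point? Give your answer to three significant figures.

9.19 m

Vertical component of launch velocity: v_y = 23.4 sin 35.0° = 13.42 m/s.
At the highest point the vertical velocity is zero, so v_y² = 2 g h_max.
h_max = (13.42)² / (2 × 9.8) = 180.1 / 19.60 = 9.19 m.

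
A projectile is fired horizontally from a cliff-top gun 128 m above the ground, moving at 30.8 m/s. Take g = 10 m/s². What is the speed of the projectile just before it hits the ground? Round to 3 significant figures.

59.2 m/s

Fall time: t = √(2 × 128 / 10) = 5.060 s.
At impact: v_x = 30.8 m/s (unchanged), v_y = g t = 10 × 5.060 = 50.60 m/s.
Speed = √(v_x² + v_y²) = √(948.6 + 2560) = 59.2 m/s.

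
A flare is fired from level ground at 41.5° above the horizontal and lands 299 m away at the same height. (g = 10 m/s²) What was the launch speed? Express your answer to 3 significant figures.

54.9 m/s

On level ground, R = v₀² sin(2θ) / g, so v₀ = √(R g / sin 2θ).
sin(2 × 41.5°) = 0.9925.
v₀ = √(299 × 10 / 0.9925) = √3013 = 54.9 m/s.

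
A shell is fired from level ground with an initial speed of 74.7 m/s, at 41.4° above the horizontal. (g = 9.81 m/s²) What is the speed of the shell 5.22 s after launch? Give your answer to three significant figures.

56.1 m/s

v_x = 74.7 cos 41.4° = 56.03 m/s (constant).
v_y(t) = 74.7 sin 41.4° − g t = 49.40 − 9.81 × 5.22 = -1.808 m/s.
Speed = √(v_x² + v_y²) = √(3139 + 3.269) = 56.1 m/s.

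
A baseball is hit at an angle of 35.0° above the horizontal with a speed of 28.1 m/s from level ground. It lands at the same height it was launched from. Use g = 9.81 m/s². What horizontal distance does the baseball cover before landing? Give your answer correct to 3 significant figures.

Components: v_x = 28.1 cos 35.0° = 23.02 m/s, v_y = 28.1 sin 35.0° = 16.12 m/s.
Time of flight (same landing height): t = 2 v_y / g = 2 × 16.12 / 9.81 = 3.286 s.
Range: R = v_x · t = 23.02 × 3.286 = 75.6 m.

75.6 m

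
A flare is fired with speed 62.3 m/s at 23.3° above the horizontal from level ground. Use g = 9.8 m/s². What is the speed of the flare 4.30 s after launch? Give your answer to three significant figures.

v_x = 62.3 cos 23.3° = 57.22 m/s (constant).
v_y(t) = 62.3 sin 23.3° − g t = 24.64 − 9.8 × 4.30 = -17.50 m/s.
Speed = √(v_x² + v_y²) = √(3274 + 306.2) = 59.8 m/s.

59.8 m/s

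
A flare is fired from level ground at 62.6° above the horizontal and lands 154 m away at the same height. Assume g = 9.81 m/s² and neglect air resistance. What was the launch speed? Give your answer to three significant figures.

43.0 m/s

On level ground, R = v₀² sin(2θ) / g, so v₀ = √(R g / sin 2θ).
sin(2 × 62.6°) = 0.8171.
v₀ = √(154 × 9.81 / 0.8171) = √1849 = 43.0 m/s.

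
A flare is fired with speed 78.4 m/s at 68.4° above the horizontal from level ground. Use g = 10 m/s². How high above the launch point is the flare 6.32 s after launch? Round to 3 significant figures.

v_y0 = 78.4 sin 68.4° = 72.89 m/s.
y(t) = v_y0 t − ½ g t² = 72.89×6.32 − 5.000×6.32² = 261 m.

261 m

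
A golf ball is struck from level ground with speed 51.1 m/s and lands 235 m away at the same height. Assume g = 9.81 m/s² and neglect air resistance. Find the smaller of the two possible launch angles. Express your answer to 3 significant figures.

Level-ground range: R = v₀² sin(2θ)/g ⇒ sin 2θ = R g / v₀² = 235×9.81/51.1² = 0.8829.
2θ = arcsin(0.8829) = 61.99° or 180° − 61.99° = 118.01°.
So θ = 31.0° or θ = 59.0°.

31.0°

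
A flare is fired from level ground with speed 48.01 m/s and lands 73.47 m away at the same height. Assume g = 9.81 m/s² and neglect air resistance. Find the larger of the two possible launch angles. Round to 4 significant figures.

80.89°

Level-ground range: R = v₀² sin(2θ)/g ⇒ sin 2θ = R g / v₀² = 73.47×9.81/48.01² = 0.3127.
2θ = arcsin(0.3127) = 18.222° or 180° − 18.222° = 161.778°.
So θ = 9.111° or θ = 80.89°.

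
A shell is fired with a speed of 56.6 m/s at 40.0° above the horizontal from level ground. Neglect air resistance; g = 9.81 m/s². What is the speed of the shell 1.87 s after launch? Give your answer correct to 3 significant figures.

v_x = 56.6 cos 40.0° = 43.36 m/s (constant).
v_y(t) = 56.6 sin 40.0° − g t = 36.38 − 9.81 × 1.87 = 18.04 m/s.
Speed = √(v_x² + v_y²) = √(1880 + 325.4) = 47.0 m/s.

47.0 m/s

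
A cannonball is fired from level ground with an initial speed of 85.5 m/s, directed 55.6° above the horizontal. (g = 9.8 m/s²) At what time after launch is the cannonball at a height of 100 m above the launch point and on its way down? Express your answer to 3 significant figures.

12.8 s

v_y0 = 85.5 sin 55.6° = 70.55 m/s.
Set y = v_y0 t − ½ g t² = 100: 4.900 t² − 70.55 t + 100 = 0.
t = [70.55 ± √(4977 − 1960)] / 9.8 = (70.55 ± 54.93) / 9.8, giving t = 1.59 s or t = 12.8 s.
On the way down corresponds to the larger root: t = 12.8 s.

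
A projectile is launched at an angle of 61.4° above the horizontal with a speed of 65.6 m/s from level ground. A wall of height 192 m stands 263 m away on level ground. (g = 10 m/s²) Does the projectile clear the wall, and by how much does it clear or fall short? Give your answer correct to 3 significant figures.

v_x = 65.6 cos 61.4° = 31.40 m/s; v_y0 = 65.6 sin 61.4° = 57.60 m/s.
Time to reach the wall: t = 263 / 31.40 = 8.376 s.
Height at that point: y = 57.60×8.376 − 5.000×8.376² = 131.7 m.
That is 192 − 131.7 = 60.3 m below the top of the wall, so the projectile does not clear it.

No — it falls 60.3 m short of clearing the wall.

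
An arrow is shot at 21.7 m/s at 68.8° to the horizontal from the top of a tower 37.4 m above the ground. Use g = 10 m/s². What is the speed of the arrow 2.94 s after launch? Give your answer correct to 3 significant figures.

v_x = 21.7 cos 68.8° = 7.847 m/s (constant).
v_y(t) = 21.7 sin 68.8° − g t = 20.23 − 10 × 2.94 = -9.170 m/s.
Speed = √(v_x² + v_y²) = √(61.58 + 84.09) = 12.1 m/s.

12.1 m/s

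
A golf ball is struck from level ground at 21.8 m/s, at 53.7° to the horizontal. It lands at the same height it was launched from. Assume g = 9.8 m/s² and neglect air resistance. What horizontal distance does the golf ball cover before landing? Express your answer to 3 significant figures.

46.3 m

Components: v_x = 21.8 cos 53.7° = 12.91 m/s, v_y = 21.8 sin 53.7° = 17.57 m/s.
Time of flight (same landing height): t = 2 v_y / g = 2 × 17.57 / 9.8 = 3.586 s.
Range: R = v_x · t = 12.91 × 3.586 = 46.3 m.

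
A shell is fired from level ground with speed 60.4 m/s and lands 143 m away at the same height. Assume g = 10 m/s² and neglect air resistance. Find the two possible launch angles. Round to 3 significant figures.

11.5° and 78.5°

Level-ground range: R = v₀² sin(2θ)/g ⇒ sin 2θ = R g / v₀² = 143×10/60.4² = 0.3920.
2θ = arcsin(0.3920) = 23.08° or 180° − 23.08° = 156.92°.
So θ = 11.5° or θ = 78.5°.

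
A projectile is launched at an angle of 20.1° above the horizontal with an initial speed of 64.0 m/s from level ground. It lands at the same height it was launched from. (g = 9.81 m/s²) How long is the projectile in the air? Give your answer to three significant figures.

Vertical component: v_y = 64.0 sin 20.1° = 21.99 m/s.
For a projectile landing at launch height, time of flight is t = 2 v_y / g = 2 × 21.99 / 9.81 = 4.48 s.

4.48 s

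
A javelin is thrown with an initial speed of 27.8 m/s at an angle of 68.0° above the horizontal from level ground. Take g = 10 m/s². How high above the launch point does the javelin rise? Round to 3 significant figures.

Vertical component of launch velocity: v_y = 27.8 sin 68.0° = 25.78 m/s.
At the highest point the vertical velocity is zero, so v_y² = 2 g h_max.
h_max = (25.78)² / (2 × 10) = 664.6 / 20.00 = 33.2 m.

33.2 m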